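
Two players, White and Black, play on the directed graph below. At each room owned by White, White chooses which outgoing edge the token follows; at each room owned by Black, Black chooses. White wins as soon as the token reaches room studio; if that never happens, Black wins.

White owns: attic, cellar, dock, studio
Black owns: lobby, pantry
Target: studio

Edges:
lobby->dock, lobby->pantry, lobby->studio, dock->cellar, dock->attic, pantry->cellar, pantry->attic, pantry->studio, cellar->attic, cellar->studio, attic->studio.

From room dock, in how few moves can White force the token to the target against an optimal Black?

A0 = {studio}
A1: add {attic, cellar} — cellar (White) has cellar→studio; attic (White) has attic→studio.
A2: add {dock, pantry} — dock (White) has dock→cellar; pantry (Black): all of {cellar, attic, studio} already in.
dock enters the attractor at level 2, so White can force the target in 2 moves from there.

2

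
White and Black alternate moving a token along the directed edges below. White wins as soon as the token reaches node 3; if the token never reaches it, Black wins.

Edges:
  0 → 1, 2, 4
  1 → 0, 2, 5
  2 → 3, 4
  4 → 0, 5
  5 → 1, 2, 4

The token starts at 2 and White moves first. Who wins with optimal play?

Track states (vertex, player-to-move).
A0 = {(3,White), (3,Black)}
A1: add {(2,White)}.
(2,White) ∈ A1 ⇒ White forces the target.

White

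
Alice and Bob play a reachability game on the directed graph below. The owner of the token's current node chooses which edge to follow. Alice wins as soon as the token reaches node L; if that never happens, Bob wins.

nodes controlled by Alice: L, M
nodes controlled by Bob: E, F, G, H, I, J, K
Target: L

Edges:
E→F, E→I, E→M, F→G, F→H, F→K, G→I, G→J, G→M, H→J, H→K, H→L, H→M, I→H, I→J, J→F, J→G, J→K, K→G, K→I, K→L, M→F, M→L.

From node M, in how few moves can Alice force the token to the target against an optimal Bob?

1

A0 = {L}
A1: add {M} — M (Alice) has M→L.
A2 = A1; e.g. E (Bob) can still go to F. Fixed point.
M enters the attractor at level 1, so Alice can force the target in 1 move from there.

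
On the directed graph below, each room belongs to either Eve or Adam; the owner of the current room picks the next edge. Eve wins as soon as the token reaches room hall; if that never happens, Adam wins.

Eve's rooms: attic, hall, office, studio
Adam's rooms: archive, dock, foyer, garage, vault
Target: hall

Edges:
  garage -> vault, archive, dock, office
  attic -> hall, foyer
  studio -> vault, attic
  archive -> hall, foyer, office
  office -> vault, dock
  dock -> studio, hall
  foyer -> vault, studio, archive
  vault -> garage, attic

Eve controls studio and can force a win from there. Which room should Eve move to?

attic

A0 = {hall}
A1: add {attic} — attic (Eve) has attic→hall.
A2: add {studio} — studio (Eve) has studio→attic.
A3: add {dock} — dock (Adam): all of {studio, hall} already in.
A4: add {office} — office (Eve) has office→dock.
A5 = A4; e.g. vault (Adam) can still go to garage. Fixed point.
From studio, successor attic is in the attractor (rank 1); the other successor vault is not.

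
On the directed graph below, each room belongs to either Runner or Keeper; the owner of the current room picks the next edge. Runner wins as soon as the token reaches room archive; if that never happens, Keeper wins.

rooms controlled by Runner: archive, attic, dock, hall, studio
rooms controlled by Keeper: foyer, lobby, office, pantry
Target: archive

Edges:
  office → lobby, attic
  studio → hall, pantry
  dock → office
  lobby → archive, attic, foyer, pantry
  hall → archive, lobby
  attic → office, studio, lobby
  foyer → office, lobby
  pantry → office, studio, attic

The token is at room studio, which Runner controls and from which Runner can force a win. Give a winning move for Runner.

A0 = {archive}
A1: add {hall} — hall (Runner) has hall→archive.
A2: add {studio} — studio (Runner) has studio→hall.
A3: add {attic} — attic (Runner) has attic→studio.
A4 = A3; e.g. office (Keeper) can still go to lobby. Fixed point.
From studio, successor hall is in the attractor (rank 1); the other successor pantry is not.

hall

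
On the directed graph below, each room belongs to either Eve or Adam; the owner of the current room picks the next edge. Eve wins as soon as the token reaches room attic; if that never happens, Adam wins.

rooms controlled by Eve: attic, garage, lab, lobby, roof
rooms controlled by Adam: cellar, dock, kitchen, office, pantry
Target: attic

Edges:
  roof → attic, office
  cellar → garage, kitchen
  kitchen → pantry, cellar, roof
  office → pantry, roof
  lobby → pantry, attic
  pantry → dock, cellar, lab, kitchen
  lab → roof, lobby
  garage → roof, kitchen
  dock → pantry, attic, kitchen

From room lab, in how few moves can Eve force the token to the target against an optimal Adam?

2

A0 = {attic}
A1: add {lobby, roof} — roof (Eve) has roof→attic; lobby (Eve) has lobby→attic.
A2: add {garage, lab} — garage (Eve) has garage→roof; lab (Eve) has lab→roof.
A3 = A2; e.g. dock (Adam) can still go to pantry. Fixed point.
lab enters the attractor at level 2, so Eve can force the target in 2 moves from there.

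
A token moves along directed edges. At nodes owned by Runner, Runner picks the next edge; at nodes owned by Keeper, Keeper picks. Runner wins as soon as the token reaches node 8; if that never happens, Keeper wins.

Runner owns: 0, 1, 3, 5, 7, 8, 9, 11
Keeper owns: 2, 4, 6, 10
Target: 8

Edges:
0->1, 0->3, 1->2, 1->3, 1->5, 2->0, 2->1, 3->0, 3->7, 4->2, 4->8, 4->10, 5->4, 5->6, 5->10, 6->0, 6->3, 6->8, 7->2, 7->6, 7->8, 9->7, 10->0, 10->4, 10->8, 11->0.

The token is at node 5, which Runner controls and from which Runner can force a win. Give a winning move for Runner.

A0 = {8}
A1: add {7} — 7 (Runner) has 7→8.
A2: add {3, 9} — 3 (Runner) has 3→7; 9 (Runner) has 9→7.
A3: add {0, 1} — 0 (Runner) has 0→3; 1 (Runner) has 1→3.
A4: add {2, 6, 11} — 2 (Keeper): all of {0, 1} already in; 6 (Keeper): all of {0, 3, 8} already in; 11 (Runner) has 11→0.
A5: add {5} — 5 (Runner) has 5→6.
A6 = A5; e.g. 4 (Keeper) can still go to 10. Fixed point.
From 5, successor 6 is in the attractor (rank 4); the other successors 4, 10 are not.

6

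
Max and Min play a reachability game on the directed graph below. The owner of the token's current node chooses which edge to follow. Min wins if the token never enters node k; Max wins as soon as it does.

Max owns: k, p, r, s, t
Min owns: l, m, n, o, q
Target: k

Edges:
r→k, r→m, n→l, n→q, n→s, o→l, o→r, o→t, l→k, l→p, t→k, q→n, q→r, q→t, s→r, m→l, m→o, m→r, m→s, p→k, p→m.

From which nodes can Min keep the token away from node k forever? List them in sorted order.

n, q

A0 = {k}
A1: add {p, r, t} — p (Max) has p→k; r (Max) has r→k; t (Max) has t→k.
A2: add {l, s} — l (Min): all of {k, p} already in; s (Max) has s→r.
A3: add {o} — o (Min): all of {l, r, t} already in.
A4: add {m} — m (Min): all of {l, o, r, s} already in.
A5 = A4; e.g. n (Min) can still go to q. Fixed point.
Max's attractor = {k, l, m, o, p, r, s, t}; Min avoids the target exactly from the complement.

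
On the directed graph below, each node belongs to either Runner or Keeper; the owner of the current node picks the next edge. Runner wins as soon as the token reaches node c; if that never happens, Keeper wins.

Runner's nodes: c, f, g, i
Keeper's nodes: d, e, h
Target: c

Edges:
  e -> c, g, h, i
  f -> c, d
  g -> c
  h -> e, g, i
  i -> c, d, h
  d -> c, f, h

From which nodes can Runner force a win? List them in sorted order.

c, f, g, i

A0 = {c}
A1: add {f, g, i} — f (Runner) has f→c; g (Runner) has g→c; i (Runner) has i→c.
A2 = A1; e.g. d (Keeper) can still go to h. Fixed point.
Runner's winning region = {c, f, g, i}.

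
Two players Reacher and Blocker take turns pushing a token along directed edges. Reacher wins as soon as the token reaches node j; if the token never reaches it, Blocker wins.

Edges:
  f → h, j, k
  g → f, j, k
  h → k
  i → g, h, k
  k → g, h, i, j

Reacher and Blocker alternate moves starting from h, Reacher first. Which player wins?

Track states (vertex, player-to-move).
A0 = {(j,Reacher), (j,Blocker)}
A1: add {(f,Reacher), (g,Reacher), (k,Reacher)}.
A2: add {(g,Blocker), (h,Blocker)}.
A3: add {(i,Reacher)}.
A4 = A3; e.g. (f,Blocker) stays out. (h,Reacher) never enters ⇒ Blocker avoids the target.

Blocker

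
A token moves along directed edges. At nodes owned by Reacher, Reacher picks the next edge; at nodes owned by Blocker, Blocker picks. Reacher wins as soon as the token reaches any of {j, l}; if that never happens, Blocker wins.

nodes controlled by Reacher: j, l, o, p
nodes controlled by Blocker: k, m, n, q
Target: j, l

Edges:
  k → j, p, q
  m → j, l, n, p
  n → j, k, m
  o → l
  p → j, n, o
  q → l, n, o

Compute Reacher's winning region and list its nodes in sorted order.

j, l, o, p

A0 = {j, l}
A1: add {o, p} — o (Reacher) has o→l; p (Reacher) has p→j.
A2 = A1; e.g. k (Blocker) can still go to q. Fixed point.
Reacher's winning region = {j, l, o, p}.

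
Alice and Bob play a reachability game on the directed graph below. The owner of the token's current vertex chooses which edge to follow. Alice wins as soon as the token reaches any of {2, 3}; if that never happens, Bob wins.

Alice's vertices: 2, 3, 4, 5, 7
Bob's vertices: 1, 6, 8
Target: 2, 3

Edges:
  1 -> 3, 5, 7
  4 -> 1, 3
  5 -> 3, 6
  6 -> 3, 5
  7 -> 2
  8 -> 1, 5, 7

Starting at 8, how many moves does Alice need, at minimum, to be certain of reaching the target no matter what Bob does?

A0 = {2, 3}
A1: add {4, 5, 7} — 4 (Alice) has 4→3; 5 (Alice) has 5→3; 7 (Alice) has 7→2.
A2: add {1, 6} — 1 (Bob): all of {3, 5, 7} already in; 6 (Bob): all of {3, 5} already in.
A3: add {8} — 8 (Bob): all of {1, 5, 7} already in.
A3 = all vertices. Fixed point.
8 enters the attractor at level 3, so Alice can force the target in 3 moves from there.

3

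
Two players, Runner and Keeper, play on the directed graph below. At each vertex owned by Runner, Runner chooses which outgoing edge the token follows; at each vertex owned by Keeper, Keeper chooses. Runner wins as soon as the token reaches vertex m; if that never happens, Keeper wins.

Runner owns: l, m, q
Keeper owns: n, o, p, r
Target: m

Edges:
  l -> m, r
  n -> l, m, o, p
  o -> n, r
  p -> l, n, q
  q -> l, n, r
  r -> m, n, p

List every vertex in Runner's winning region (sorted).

l, m, q

A0 = {m}
A1: add {l} — l (Runner) has l→m.
A2: add {q} — q (Runner) has q→l.
A3 = A2; e.g. n (Keeper) can still go to o. Fixed point.
Runner's winning region = {l, m, q}.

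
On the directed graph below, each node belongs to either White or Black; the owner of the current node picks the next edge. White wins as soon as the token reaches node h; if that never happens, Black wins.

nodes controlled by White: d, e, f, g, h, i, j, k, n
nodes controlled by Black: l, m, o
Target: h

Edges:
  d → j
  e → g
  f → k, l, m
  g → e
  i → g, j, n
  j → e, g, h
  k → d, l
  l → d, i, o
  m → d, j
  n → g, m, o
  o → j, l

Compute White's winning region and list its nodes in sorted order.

A0 = {h}
A1: add {j} — j (White) has j→h.
A2: add {d, i} — d (White) has d→j; i (White) has i→j.
A3: add {k, m} — k (White) has k→d; m (Black): all of {d, j} already in.
A4: add {f, n} — f (White) has f→k; n (White) has n→m.
A5 = A4; e.g. e (White) has no edge into A4. Fixed point.
White's winning region = {d, f, h, i, j, k, m, n}.

d, f, h, i, j, k, m, n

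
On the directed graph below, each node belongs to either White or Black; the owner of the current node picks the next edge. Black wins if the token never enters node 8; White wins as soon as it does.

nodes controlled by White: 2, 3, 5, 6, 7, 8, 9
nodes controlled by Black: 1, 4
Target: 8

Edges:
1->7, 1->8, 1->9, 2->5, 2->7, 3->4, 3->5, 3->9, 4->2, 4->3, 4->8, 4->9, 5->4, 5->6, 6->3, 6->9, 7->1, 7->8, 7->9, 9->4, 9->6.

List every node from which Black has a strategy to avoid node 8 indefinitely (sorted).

1, 3, 4, 5, 6, 9

A0 = {8}
A1: add {7} — 7 (White) has 7→8.
A2: add {2} — 2 (White) has 2→7.
A3 = A2; e.g. 1 (Black) can still go to 9. Fixed point.
White's attractor = {2, 7, 8}; Black avoids the target exactly from the complement.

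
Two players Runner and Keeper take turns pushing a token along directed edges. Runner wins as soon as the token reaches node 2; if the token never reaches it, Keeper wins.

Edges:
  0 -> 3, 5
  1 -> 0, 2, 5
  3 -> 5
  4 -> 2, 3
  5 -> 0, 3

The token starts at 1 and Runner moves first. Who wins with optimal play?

Track states (vertex, player-to-move).
A0 = {(2,Runner), (2,Keeper)}
A1: add {(1,Runner), (4,Runner)}.
(1,Runner) ∈ A1 ⇒ Runner forces the target.

Runner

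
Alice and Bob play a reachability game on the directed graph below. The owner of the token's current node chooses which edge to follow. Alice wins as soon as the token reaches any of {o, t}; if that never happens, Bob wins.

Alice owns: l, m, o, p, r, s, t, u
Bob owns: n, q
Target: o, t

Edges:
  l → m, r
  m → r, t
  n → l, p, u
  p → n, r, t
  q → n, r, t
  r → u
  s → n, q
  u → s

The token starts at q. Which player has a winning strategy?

Bob

A0 = {o, t}
A1: add {m, p} — m (Alice) has m→t; p (Alice) has p→t.
A2: add {l} — l (Alice) has l→m.
A3 = A2; e.g. n (Bob) can still go to u. Fixed point.
q never enters the attractor, so Bob can avoid the target forever.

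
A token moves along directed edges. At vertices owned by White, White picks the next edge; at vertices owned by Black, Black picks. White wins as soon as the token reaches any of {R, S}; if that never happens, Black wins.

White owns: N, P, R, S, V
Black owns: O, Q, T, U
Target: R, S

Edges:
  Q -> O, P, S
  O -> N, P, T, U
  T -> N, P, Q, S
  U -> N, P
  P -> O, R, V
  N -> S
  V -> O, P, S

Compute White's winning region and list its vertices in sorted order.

N, P, R, S, U, V

A0 = {R, S}
A1: add {N, P, V} — N (White) has N→S; P (White) has P→R; V (White) has V→S.
A2: add {U} — U (Black): all of {N, P} already in.
A3 = A2; e.g. O (Black) can still go to T. Fixed point.
White's winning region = {N, P, R, S, U, V}.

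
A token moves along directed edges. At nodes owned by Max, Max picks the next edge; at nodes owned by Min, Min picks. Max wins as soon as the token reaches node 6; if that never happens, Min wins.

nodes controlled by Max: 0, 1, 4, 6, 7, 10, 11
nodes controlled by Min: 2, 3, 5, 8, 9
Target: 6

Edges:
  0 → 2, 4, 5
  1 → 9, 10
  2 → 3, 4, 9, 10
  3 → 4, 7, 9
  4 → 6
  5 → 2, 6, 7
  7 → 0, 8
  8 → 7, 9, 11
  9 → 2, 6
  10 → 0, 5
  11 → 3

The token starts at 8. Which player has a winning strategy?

A0 = {6}
A1: add {4} — 4 (Max) has 4→6.
A2: add {0} — 0 (Max) has 0→4.
A3: add {7, 10} — 7 (Max) has 7→0; 10 (Max) has 10→0.
A4: add {1} — 1 (Max) has 1→10.
A5 = A4; e.g. 2 (Min) can still go to 3. Fixed point.
8 never enters the attractor, so Min can avoid the target forever.

Min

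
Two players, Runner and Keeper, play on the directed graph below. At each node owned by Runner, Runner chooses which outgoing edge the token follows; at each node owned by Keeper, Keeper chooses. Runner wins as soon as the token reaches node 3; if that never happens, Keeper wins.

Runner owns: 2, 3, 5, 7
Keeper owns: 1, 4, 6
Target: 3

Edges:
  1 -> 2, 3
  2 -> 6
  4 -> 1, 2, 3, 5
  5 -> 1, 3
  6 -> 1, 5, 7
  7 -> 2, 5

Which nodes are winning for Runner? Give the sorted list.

3, 5, 7

A0 = {3}
A1: add {5} — 5 (Runner) has 5→3.
A2: add {7} — 7 (Runner) has 7→5.
A3 = A2; e.g. 1 (Keeper) can still go to 2. Fixed point.
Runner's winning region = {3, 5, 7}.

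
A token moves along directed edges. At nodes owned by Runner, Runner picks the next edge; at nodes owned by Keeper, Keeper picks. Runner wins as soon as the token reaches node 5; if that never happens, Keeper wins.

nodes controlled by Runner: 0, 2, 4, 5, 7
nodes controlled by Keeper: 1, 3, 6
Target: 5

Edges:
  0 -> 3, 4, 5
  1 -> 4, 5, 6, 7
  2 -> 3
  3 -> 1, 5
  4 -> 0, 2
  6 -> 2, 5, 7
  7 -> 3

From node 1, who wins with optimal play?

A0 = {5}
A1: add {0} — 0 (Runner) has 0→5.
A2: add {4} — 4 (Runner) has 4→0.
A3 = A2; e.g. 1 (Keeper) can still go to 6. Fixed point.
1 never enters the attractor, so Keeper can avoid the target forever.

Keeper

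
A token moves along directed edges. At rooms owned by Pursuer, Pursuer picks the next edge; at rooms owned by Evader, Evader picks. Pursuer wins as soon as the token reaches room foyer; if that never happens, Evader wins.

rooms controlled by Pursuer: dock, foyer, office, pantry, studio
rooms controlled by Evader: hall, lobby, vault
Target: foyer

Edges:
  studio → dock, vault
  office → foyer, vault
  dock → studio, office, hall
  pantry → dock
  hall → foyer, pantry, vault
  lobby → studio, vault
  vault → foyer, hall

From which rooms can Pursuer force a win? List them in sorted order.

dock, foyer, office, pantry, studio

A0 = {foyer}
A1: add {office} — office (Pursuer) has office→foyer.
A2: add {dock} — dock (Pursuer) has dock→office.
A3: add {pantry, studio} — studio (Pursuer) has studio→dock; pantry (Pursuer) has pantry→dock.
A4 = A3; e.g. hall (Evader) can still go to vault. Fixed point.
Pursuer's winning region = {dock, foyer, office, pantry, studio}.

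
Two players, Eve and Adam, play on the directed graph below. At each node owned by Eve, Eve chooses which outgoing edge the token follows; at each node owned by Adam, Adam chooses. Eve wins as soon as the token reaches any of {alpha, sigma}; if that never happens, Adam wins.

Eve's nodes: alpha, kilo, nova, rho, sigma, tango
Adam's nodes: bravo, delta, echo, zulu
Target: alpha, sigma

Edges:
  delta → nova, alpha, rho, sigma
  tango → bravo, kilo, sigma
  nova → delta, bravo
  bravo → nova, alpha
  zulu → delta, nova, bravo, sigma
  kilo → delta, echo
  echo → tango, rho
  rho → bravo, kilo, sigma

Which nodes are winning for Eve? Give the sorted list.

A0 = {alpha, sigma}
A1: add {rho, tango} — tango (Eve) has tango→sigma; rho (Eve) has rho→sigma.
A2: add {echo} — echo (Adam): all of {tango, rho} already in.
A3: add {kilo} — kilo (Eve) has kilo→echo.
A4 = A3; e.g. delta (Adam) can still go to nova. Fixed point.
Eve's winning region = {alpha, echo, kilo, rho, sigma, tango}.

alpha, echo, kilo, rho, sigma, tango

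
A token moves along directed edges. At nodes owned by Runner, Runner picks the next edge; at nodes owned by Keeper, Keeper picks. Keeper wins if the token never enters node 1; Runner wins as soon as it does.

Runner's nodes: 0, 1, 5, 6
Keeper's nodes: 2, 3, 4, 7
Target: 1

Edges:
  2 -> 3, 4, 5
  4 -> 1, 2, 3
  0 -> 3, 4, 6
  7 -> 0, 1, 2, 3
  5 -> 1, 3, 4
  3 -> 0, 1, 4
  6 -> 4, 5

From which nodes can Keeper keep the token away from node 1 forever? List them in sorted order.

2, 3, 4, 7

A0 = {1}
A1: add {5} — 5 (Runner) has 5→1.
A2: add {6} — 6 (Runner) has 6→5.
A3: add {0} — 0 (Runner) has 0→6.
A4 = A3; e.g. 2 (Keeper) can still go to 3. Fixed point.
Runner's attractor = {0, 1, 5, 6}; Keeper avoids the target exactly from the complement.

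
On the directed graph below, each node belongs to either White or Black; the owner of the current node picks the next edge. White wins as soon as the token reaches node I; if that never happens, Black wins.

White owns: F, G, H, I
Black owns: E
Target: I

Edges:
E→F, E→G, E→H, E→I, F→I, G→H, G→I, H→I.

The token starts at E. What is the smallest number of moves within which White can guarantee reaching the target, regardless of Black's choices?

A0 = {I}
A1: add {F, G, H} — F (White) has F→I; G (White) has G→I; H (White) has H→I.
A2: add {E} — E (Black): all of {F, G, H, I} already in.
A2 = all vertices. Fixed point.
E enters the attractor at level 2, so White can force the target in 2 moves from there.

2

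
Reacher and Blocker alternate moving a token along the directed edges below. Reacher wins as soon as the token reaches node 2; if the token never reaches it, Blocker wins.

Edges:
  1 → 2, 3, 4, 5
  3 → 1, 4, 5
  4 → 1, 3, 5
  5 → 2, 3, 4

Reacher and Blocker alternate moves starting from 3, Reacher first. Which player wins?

Blocker

Track states (vertex, player-to-move).
A0 = {(2,Reacher), (2,Blocker)}
A1: add {(1,Reacher), (5,Reacher)}.
A2 = A1; e.g. (1,Blocker) stays out. (3,Reacher) never enters ⇒ Blocker avoids the target.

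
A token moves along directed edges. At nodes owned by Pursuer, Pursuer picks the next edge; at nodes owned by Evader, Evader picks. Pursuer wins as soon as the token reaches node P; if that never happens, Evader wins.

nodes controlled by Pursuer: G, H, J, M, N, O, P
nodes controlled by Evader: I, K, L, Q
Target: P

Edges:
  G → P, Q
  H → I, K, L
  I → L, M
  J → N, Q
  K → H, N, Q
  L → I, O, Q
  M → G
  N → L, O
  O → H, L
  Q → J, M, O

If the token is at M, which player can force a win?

A0 = {P}
A1: add {G} — G (Pursuer) has G→P.
A2: add {M} — M (Pursuer) has M→G.
A3 = A2; e.g. H (Pursuer) has no edge into A2. Fixed point.
M ∈ A2, so Pursuer can force the target.

Pursuer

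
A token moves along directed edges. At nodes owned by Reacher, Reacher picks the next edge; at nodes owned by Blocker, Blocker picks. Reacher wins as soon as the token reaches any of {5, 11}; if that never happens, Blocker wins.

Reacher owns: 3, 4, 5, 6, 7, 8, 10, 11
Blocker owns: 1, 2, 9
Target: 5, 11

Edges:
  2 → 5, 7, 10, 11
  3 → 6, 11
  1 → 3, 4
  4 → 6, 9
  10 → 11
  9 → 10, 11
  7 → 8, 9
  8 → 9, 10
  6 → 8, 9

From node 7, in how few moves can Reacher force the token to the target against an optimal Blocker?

A0 = {5, 11}
A1: add {3, 10} — 3 (Reacher) has 3→11; 10 (Reacher) has 10→11.
A2: add {8, 9} — 8 (Reacher) has 8→10; 9 (Blocker): all of {10, 11} already in.
A3: add {4, 6, 7} — 4 (Reacher) has 4→9; 6 (Reacher) has 6→8; 7 (Reacher) has 7→8.
7 enters the attractor at level 3, so Reacher can force the target in 3 moves from there.

3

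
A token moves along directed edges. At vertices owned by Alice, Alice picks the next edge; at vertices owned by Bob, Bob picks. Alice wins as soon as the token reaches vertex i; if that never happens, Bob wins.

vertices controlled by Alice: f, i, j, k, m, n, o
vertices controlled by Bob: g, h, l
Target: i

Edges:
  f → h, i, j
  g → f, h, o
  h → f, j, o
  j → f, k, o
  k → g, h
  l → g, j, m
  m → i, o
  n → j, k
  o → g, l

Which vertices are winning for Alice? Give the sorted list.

f, i, j, m, n

A0 = {i}
A1: add {f, m} — f (Alice) has f→i; m (Alice) has m→i.
A2: add {j} — j (Alice) has j→f.
A3: add {n} — n (Alice) has n→j.
A4 = A3; e.g. g (Bob) can still go to h. Fixed point.
Alice's winning region = {f, i, j, m, n}.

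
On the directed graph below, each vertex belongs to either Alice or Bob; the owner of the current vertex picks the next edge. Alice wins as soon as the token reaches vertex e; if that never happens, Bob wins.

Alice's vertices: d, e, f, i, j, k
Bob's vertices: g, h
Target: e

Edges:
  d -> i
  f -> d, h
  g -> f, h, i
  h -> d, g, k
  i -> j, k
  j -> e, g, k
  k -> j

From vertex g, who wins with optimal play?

A0 = {e}
A1: add {j} — j (Alice) has j→e.
A2: add {i, k} — i (Alice) has i→j; k (Alice) has k→j.
A3: add {d} — d (Alice) has d→i.
A4: add {f} — f (Alice) has f→d.
A5 = A4; e.g. g (Bob) can still go to h. Fixed point.
g never enters the attractor, so Bob can avoid the target forever.

Bob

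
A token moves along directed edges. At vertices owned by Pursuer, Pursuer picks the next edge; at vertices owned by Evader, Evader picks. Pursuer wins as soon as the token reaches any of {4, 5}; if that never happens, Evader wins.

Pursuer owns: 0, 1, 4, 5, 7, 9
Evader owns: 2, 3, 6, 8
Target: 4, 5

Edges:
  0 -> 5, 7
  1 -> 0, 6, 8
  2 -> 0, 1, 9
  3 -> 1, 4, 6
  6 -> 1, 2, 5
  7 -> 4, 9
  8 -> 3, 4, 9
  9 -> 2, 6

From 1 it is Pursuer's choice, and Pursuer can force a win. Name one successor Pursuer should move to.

A0 = {4, 5}
A1: add {0, 7} — 0 (Pursuer) has 0→5; 7 (Pursuer) has 7→4.
A2: add {1} — 1 (Pursuer) has 1→0.
A3 = A2; e.g. 2 (Evader) can still go to 9. Fixed point.
From 1, successor 0 is in the attractor (rank 1); the other successors 6, 8 are not.

0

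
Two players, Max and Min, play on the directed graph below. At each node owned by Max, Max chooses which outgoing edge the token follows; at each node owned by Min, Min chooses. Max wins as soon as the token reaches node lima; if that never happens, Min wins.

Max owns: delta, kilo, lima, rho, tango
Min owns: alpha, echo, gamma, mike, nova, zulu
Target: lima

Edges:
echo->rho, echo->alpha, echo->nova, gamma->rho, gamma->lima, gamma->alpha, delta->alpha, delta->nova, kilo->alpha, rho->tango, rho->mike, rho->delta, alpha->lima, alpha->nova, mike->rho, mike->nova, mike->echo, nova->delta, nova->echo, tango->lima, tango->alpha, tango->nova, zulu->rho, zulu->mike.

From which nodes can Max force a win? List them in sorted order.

lima, rho, tango

A0 = {lima}
A1: add {tango} — tango (Max) has tango→lima.
A2: add {rho} — rho (Max) has rho→tango.
A3 = A2; e.g. zulu (Min) can still go to mike. Fixed point.
Max's winning region = {lima, rho, tango}.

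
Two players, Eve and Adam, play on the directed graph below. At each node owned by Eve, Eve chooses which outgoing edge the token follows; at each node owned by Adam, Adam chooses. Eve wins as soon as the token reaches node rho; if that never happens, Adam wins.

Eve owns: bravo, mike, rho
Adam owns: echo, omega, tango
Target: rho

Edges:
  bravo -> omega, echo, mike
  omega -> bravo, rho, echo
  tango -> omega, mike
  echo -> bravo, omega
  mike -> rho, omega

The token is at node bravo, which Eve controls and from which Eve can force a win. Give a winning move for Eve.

mike

A0 = {rho}
A1: add {mike} — mike (Eve) has mike→rho.
A2: add {bravo} — bravo (Eve) has bravo→mike.
A3 = A2; e.g. omega (Adam) can still go to echo. Fixed point.
From bravo, successor mike is in the attractor (rank 1); the other successors echo, omega are not.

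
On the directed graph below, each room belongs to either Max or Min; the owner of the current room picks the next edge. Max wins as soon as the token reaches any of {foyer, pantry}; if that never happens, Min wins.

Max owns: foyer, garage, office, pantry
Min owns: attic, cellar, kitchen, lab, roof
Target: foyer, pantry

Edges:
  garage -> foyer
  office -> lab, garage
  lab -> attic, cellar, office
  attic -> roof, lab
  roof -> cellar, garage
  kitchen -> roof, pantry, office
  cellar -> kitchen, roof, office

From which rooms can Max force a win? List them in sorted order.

A0 = {foyer, pantry}
A1: add {garage} — garage (Max) has garage→foyer.
A2: add {office} — office (Max) has office→garage.
A3 = A2; e.g. kitchen (Min) can still go to roof. Fixed point.
Max's winning region = {foyer, garage, office, pantry}.

foyer, garage, office, pantry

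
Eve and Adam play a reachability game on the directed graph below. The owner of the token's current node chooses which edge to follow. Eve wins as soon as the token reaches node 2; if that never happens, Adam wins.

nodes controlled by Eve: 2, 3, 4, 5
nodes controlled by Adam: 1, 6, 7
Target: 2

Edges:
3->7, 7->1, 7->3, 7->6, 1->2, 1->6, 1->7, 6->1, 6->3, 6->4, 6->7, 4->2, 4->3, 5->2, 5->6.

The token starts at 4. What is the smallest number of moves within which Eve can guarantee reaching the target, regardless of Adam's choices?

A0 = {2}
A1: add {4, 5} — 4 (Eve) has 4→2; 5 (Eve) has 5→2.
A2 = A1; e.g. 1 (Adam) can still go to 6. Fixed point.
4 enters the attractor at level 1, so Eve can force the target in 1 move from there.

1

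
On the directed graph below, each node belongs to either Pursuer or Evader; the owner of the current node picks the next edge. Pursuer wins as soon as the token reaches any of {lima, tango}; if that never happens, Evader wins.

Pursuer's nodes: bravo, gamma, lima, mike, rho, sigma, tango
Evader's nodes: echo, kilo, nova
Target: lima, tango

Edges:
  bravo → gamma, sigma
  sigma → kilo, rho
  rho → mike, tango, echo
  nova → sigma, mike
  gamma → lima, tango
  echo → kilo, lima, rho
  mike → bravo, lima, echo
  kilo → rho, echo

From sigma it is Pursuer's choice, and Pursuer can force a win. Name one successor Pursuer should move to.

rho

A0 = {lima, tango}
A1: add {gamma, mike, rho} — gamma (Pursuer) has gamma→lima; mike (Pursuer) has mike→lima; rho (Pursuer) has rho→tango.
A2: add {bravo, sigma} — bravo (Pursuer) has bravo→gamma; sigma (Pursuer) has sigma→rho.
A3: add {nova} — nova (Evader): all of {sigma, mike} already in.
A4 = A3; e.g. kilo (Evader) can still go to echo. Fixed point.
From sigma, successor rho is in the attractor (rank 1); the other successor kilo is not.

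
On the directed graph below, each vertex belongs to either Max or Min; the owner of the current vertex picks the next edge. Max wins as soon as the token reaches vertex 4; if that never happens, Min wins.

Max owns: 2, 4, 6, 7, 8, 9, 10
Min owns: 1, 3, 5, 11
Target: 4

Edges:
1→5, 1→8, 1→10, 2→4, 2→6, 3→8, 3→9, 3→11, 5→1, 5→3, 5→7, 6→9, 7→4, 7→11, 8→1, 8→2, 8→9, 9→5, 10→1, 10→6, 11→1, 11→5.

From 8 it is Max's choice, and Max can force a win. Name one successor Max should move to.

A0 = {4}
A1: add {2, 7} — 2 (Max) has 2→4; 7 (Max) has 7→4.
A2: add {8} — 8 (Max) has 8→2.
A3 = A2; e.g. 1 (Min) can still go to 5. Fixed point.
From 8, successor 2 is in the attractor (rank 1); the other successors 1, 9 are not.

2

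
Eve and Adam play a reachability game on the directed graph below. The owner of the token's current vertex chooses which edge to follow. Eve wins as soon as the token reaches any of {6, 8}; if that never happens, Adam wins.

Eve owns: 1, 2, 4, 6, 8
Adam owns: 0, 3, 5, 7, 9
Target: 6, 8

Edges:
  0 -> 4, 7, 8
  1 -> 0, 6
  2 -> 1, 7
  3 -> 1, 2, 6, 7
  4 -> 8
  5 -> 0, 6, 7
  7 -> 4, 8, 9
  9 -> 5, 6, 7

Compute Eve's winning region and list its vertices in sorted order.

A0 = {6, 8}
A1: add {1, 4} — 1 (Eve) has 1→6; 4 (Eve) has 4→8.
A2: add {2} — 2 (Eve) has 2→1.
A3 = A2; e.g. 0 (Adam) can still go to 7. Fixed point.
Eve's winning region = {1, 2, 4, 6, 8}.

1, 2, 4, 6, 8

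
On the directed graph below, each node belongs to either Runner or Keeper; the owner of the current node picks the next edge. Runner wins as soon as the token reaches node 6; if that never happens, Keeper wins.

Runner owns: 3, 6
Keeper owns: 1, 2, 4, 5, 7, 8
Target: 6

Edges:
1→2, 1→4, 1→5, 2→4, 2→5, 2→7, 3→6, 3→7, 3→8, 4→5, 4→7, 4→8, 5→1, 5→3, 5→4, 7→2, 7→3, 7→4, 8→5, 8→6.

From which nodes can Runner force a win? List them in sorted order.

A0 = {6}
A1: add {3} — 3 (Runner) has 3→6.
A2 = A1; e.g. 1 (Keeper) can still go to 2. Fixed point.
Runner's winning region = {3, 6}.

3, 6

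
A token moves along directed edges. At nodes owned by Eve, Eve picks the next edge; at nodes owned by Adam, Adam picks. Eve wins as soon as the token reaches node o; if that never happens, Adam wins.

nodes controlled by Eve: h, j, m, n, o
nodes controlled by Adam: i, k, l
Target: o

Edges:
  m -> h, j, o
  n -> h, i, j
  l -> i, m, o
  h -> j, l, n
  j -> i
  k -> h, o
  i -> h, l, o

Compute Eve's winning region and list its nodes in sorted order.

m, o

A0 = {o}
A1: add {m} — m (Eve) has m→o.
A2 = A1; e.g. h (Eve) has no edge into A1. Fixed point.
Eve's winning region = {m, o}.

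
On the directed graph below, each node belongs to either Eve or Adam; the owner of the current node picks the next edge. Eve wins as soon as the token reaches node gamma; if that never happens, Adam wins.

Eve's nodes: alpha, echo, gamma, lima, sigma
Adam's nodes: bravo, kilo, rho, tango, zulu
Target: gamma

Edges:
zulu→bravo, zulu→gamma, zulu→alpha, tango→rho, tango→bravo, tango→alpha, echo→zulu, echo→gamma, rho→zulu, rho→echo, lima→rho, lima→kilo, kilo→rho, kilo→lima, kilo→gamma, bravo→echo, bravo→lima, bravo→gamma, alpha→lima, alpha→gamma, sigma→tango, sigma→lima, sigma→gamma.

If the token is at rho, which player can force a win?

A0 = {gamma}
A1: add {alpha, echo, sigma} — echo (Eve) has echo→gamma; alpha (Eve) has alpha→gamma; sigma (Eve) has sigma→gamma.
A2 = A1; e.g. zulu (Adam) can still go to bravo. Fixed point.
rho never enters the attractor, so Adam can avoid the target forever.

Adam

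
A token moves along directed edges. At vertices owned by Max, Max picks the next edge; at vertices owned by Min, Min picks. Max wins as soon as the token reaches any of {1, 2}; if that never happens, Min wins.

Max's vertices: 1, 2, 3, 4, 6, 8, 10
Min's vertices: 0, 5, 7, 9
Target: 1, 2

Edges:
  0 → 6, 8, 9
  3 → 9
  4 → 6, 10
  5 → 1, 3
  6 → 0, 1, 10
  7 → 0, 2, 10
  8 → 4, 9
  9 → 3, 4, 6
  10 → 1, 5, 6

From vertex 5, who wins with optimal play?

A0 = {1, 2}
A1: add {6, 10} — 6 (Max) has 6→1; 10 (Max) has 10→1.
A2: add {4} — 4 (Max) has 4→6.
A3: add {8} — 8 (Max) has 8→4.
A4 = A3; e.g. 0 (Min) can still go to 9. Fixed point.
5 never enters the attractor, so Min can avoid the target forever.

Min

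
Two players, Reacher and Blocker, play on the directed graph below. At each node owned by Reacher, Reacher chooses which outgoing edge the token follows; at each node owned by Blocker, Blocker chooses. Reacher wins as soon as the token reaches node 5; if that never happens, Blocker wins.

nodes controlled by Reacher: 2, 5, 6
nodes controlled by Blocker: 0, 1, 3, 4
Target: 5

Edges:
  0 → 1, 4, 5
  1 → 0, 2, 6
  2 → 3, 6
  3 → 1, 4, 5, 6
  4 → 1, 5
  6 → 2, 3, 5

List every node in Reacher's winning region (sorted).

A0 = {5}
A1: add {6} — 6 (Reacher) has 6→5.
A2: add {2} — 2 (Reacher) has 2→6.
A3 = A2; e.g. 0 (Blocker) can still go to 1. Fixed point.
Reacher's winning region = {2, 5, 6}.

2, 5, 6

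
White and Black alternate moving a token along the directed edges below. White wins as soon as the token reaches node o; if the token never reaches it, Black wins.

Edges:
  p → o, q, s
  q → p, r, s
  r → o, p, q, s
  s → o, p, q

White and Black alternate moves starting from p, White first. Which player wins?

White

Track states (vertex, player-to-move).
A0 = {(o,White), (o,Black)}
A1: add {(p,White), (r,White), (s,White)}.
(p,White) ∈ A1 ⇒ White forces the target.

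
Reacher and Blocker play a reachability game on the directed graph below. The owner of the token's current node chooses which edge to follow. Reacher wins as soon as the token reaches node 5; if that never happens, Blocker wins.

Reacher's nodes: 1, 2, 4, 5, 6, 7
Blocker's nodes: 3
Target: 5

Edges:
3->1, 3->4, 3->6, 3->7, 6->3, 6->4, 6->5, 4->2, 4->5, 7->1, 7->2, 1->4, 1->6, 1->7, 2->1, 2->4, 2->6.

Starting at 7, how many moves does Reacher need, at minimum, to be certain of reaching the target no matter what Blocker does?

3

A0 = {5}
A1: add {4, 6} — 4 (Reacher) has 4→5; 6 (Reacher) has 6→5.
A2: add {1, 2} — 1 (Reacher) has 1→4; 2 (Reacher) has 2→4.
A3: add {7} — 7 (Reacher) has 7→1.
7 enters the attractor at level 3, so Reacher can force the target in 3 moves from there.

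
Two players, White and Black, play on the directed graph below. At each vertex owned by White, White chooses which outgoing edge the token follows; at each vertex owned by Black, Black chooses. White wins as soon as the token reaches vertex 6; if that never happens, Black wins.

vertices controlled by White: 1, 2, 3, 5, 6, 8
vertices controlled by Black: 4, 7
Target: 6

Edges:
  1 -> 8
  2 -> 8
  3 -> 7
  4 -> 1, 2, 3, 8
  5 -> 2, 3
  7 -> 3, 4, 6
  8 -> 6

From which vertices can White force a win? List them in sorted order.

A0 = {6}
A1: add {8} — 8 (White) has 8→6.
A2: add {1, 2} — 1 (White) has 1→8; 2 (White) has 2→8.
A3: add {5} — 5 (White) has 5→2.
A4 = A3; e.g. 3 (White) has no edge into A3. Fixed point.
White's winning region = {1, 2, 5, 6, 8}.

1, 2, 5, 6, 8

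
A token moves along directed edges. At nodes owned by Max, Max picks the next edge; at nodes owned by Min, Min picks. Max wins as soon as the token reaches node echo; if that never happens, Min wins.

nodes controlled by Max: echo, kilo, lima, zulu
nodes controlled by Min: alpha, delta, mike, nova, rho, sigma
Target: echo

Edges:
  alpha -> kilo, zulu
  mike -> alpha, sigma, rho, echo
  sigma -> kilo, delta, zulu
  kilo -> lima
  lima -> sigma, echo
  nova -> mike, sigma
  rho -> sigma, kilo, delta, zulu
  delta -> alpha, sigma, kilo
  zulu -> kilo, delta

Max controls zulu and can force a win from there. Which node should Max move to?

A0 = {echo}
A1: add {lima} — lima (Max) has lima→echo.
A2: add {kilo} — kilo (Max) has kilo→lima.
A3: add {zulu} — zulu (Max) has zulu→kilo.
A4: add {alpha} — alpha (Min): all of {kilo, zulu} already in.
A5 = A4; e.g. mike (Min) can still go to sigma. Fixed point.
From zulu, successor kilo is in the attractor (rank 2); the other successor delta is not.

kilo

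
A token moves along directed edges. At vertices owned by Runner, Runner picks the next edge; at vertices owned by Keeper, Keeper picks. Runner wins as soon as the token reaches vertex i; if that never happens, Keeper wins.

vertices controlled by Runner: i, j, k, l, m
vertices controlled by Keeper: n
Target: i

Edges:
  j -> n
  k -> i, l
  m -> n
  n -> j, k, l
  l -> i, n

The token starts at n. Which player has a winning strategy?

Keeper

A0 = {i}
A1: add {k, l} — k (Runner) has k→i; l (Runner) has l→i.
A2 = A1; e.g. j (Runner) has no edge into A1. Fixed point.
n never enters the attractor, so Keeper can avoid the target forever.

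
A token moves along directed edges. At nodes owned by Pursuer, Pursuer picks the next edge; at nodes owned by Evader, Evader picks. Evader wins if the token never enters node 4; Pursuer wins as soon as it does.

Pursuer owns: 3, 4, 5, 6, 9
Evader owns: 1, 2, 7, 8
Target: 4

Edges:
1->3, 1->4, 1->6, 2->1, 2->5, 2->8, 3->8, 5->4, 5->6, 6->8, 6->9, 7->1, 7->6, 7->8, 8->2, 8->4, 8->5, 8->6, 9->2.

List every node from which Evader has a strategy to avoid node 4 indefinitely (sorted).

1, 2, 3, 6, 7, 8, 9

A0 = {4}
A1: add {5} — 5 (Pursuer) has 5→4.
A2 = A1; e.g. 1 (Evader) can still go to 3. Fixed point.
Pursuer's attractor = {4, 5}; Evader avoids the target exactly from the complement.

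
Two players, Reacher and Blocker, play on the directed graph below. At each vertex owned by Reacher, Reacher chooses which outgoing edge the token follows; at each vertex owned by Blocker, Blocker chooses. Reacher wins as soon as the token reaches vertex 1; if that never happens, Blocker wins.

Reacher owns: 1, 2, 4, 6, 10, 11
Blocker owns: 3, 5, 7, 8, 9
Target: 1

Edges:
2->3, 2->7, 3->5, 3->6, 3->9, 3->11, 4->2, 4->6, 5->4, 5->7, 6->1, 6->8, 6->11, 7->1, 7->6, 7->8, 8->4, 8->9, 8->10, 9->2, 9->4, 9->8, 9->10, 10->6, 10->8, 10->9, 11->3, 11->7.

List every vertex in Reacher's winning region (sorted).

A0 = {1}
A1: add {6} — 6 (Reacher) has 6→1.
A2: add {4, 10} — 4 (Reacher) has 4→6; 10 (Reacher) has 10→6.
A3 = A2; e.g. 2 (Reacher) has no edge into A2. Fixed point.
Reacher's winning region = {1, 4, 6, 10}.

1, 4, 6, 10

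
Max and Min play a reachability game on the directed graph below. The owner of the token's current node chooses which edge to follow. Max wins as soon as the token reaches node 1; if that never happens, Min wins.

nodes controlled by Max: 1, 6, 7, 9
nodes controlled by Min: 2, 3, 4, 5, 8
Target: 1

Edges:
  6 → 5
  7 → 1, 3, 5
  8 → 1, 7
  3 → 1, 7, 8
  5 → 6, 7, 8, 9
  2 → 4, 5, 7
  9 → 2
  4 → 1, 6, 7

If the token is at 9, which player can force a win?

Min

A0 = {1}
A1: add {7} — 7 (Max) has 7→1.
A2: add {8} — 8 (Min): all of {1, 7} already in.
A3: add {3} — 3 (Min): all of {1, 7, 8} already in.
A4 = A3; e.g. 2 (Min) can still go to 4. Fixed point.
9 never enters the attractor, so Min can avoid the target forever.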